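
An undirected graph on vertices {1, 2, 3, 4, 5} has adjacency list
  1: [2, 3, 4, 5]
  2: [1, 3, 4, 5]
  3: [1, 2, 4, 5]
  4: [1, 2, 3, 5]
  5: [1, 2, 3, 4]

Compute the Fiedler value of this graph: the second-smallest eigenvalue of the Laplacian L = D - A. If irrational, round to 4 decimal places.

5

Reading degrees in the order [1, 2, 3, 4, 5] gives [4, 4, 4, 4, 4]; set D = diag(4, 4, 4, 4, 4) and form L = D - A. Computing the eigenvalues of L and sorting gives [0, 5, 5, 5, 5]. The Fiedler value lambda_2 = 5 is strictly positive, so the graph is connected. The largest eigenvalue, 5, is at most the vertex count 5.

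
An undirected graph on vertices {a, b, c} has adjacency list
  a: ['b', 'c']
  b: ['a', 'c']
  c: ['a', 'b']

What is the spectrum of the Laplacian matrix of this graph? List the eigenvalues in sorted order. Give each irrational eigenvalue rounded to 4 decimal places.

Reading degrees in the order [a, b, c] gives [2, 2, 2]; set D = diag(2, 2, 2) and form L = D - A. The multiplicity of 0 as a Laplacian eigenvalue equals the number of connected components. There is one zero in the spectrum, matching the 1 component. The largest eigenvalue, 3, is at most the vertex count 3.

[0, 3, 3]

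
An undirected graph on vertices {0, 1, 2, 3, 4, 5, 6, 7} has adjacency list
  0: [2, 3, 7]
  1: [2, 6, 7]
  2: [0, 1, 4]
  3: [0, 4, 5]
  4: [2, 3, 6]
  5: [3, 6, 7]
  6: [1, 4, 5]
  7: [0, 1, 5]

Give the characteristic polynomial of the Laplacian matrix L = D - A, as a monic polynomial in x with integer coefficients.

x^8 - 24x^7 + 240x^6 - 1296x^5 + 4080x^4 - 7488x^3 + 7424x^2 - 3072x

Reading degrees in the order [0, 1, 2, 3, 4, 5, 6, 7] gives [3, 3, 3, 3, 3, 3, 3, 3]; set D = diag(3, 3, 3, 3, 3, 3, 3, 3) and form L = D - A. L has integer entries, so p(x) = det(xI - L) has integer coefficients. Expanding the determinant yields x^8 - 24x^7 + 240x^6 - 1296x^5 + 4080x^4 - 7488x^3 + 7424x^2 - 3072x. The constant term is 0 because L is singular (the all-ones vector lies in its kernel). By the matrix-tree theorem the graph has (1/8) * product of the nonzero eigenvalues = 384 spanning trees.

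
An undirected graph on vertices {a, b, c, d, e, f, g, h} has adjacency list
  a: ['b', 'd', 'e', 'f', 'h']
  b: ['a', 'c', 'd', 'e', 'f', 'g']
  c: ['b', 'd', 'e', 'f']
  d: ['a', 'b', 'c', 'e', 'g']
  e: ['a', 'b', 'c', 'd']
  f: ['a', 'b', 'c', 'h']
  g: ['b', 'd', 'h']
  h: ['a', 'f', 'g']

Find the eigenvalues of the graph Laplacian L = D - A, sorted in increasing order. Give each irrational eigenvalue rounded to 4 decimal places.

[0, 2.2539, 2.9582, 4.1551, 4.9252, 5.7179, 6.7752, 7.2145]

Each diagonal entry of L is the vertex degree and each off-diagonal entry is -1 where an edge is present, 0 otherwise; in the order [a, b, c, d, e, f, g, h] the diagonal is [5, 6, 4, 5, 4, 4, 3, 3]. L is symmetric positive semidefinite, so every eigenvalue is real and nonnegative. There is one zero in the spectrum, matching the 1 component.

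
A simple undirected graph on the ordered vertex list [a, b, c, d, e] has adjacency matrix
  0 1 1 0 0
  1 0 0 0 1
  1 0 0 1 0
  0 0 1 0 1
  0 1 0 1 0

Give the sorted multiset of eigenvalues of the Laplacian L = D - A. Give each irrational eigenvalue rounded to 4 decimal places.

Reading degrees in the order [a, b, c, d, e] gives [2, 2, 2, 2, 2]; set D = diag(2, 2, 2, 2, 2) and form L = D - A. Since every row of L sums to 0, the all-ones vector is in the kernel and 0 is an eigenvalue. By the matrix-tree theorem the graph has (1/5) * product of the nonzero eigenvalues = 5 spanning trees.

[0, 1.3820, 1.3820, 3.6180, 3.6180]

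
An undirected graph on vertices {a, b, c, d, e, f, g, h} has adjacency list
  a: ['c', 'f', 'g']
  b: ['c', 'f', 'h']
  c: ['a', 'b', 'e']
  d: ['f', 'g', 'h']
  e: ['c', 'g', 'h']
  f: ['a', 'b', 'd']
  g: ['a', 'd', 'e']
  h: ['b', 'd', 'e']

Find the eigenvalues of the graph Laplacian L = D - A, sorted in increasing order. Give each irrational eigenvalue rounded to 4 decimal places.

[0, 2, 2, 2, 4, 4, 4, 6]

Reading degrees in the order [a, b, c, d, e, f, g, h] gives [3, 3, 3, 3, 3, 3, 3, 3]; set D = diag(3, 3, 3, 3, 3, 3, 3, 3) and form L = D - A. L is symmetric positive semidefinite, so every eigenvalue is real and nonnegative. The single zero eigenvalue shows the graph is connected. The largest eigenvalue, 6, is at most the vertex count 8.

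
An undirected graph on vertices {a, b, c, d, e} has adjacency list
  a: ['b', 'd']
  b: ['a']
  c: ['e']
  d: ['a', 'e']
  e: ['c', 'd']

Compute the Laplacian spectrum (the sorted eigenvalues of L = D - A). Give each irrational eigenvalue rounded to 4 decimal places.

[0, 0.3820, 1.3820, 2.6180, 3.6180]

Each diagonal entry of L is the vertex degree and each off-diagonal entry is -1 where an edge is present, 0 otherwise; in the order [a, b, c, d, e] the diagonal is [2, 1, 1, 2, 2]. The multiplicity of 0 as a Laplacian eigenvalue equals the number of connected components. The single zero eigenvalue shows the graph is connected. By the matrix-tree theorem the graph has (1/5) * product of the nonzero eigenvalues = 1 spanning tree.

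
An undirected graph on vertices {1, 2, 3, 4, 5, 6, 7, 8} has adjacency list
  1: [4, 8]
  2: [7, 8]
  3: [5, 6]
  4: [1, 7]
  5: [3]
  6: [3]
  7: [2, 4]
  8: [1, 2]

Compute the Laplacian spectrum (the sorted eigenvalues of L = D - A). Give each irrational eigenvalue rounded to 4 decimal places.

Each diagonal entry of L is the vertex degree and each off-diagonal entry is -1 where an edge is present, 0 otherwise; in the order [1, 2, 3, 4, 5, 6, 7, 8] the diagonal is [2, 2, 2, 2, 1, 1, 2, 2]. Since every row of L sums to 0, the all-ones vector is in the kernel and 0 is an eigenvalue. The 2 zero eigenvalues correspond to the 2 connected components. There are 2 zeros in the spectrum, matching the 2 components.

[0, 0, 1, 1.3820, 1.3820, 3, 3.6180, 3.6180]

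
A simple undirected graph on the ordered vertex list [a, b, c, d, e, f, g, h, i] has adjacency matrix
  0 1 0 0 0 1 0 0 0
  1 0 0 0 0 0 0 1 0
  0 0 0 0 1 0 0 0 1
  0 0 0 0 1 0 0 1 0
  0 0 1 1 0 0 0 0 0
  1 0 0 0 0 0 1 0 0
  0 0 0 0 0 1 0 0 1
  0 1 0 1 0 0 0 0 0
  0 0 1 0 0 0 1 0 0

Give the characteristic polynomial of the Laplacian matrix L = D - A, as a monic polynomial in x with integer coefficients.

x^9 - 18x^8 + 135x^7 - 546x^6 + 1287x^5 - 1782x^4 + 1386x^3 - 540x^2 + 81x

Reading degrees in the order [a, b, c, d, e, f, g, h, i] gives [2, 2, 2, 2, 2, 2, 2, 2, 2]; set D = diag(2, 2, 2, 2, 2, 2, 2, 2, 2) and form L = D - A. L has integer entries, so p(x) = det(xI - L) has integer coefficients. Expanding the determinant yields x^9 - 18x^8 + 135x^7 - 546x^6 + 1287x^5 - 1782x^4 + 1386x^3 - 540x^2 + 81x. The coefficient of x^8 equals -trace(L) = -18, matching the sum of degrees. The largest eigenvalue, 3.8794, is at most the vertex count 9. By the matrix-tree theorem the graph has (1/9) * product of the nonzero eigenvalues = 9 spanning trees.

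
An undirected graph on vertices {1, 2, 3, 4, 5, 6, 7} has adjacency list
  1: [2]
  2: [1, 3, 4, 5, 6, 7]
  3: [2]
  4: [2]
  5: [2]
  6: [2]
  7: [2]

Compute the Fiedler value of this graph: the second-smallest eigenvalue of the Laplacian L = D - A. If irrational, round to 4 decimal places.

1

Each diagonal entry of L is the vertex degree and each off-diagonal entry is -1 where an edge is present, 0 otherwise; in the order [1, 2, 3, 4, 5, 6, 7] the diagonal is [1, 6, 1, 1, 1, 1, 1]. The sorted Laplacian eigenvalues are [0, 1, 1, 1, 1, 1, 7]; the algebraic connectivity is the second entry, 1. There is one zero in the spectrum, matching the 1 component. The eigenvalues sum to 12, which equals trace(L) = 2|E|.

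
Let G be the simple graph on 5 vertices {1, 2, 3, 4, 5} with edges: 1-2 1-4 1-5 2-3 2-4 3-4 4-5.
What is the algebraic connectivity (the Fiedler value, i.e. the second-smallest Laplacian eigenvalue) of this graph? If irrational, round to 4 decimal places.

Reading degrees in the order [1, 2, 3, 4, 5] gives [3, 3, 2, 4, 2]; set D = diag(3, 3, 2, 4, 2) and form L = D - A. The smallest Laplacian eigenvalue is always 0. The next one, lambda_2 = 1.5858, measures how hard the graph is to disconnect: larger values mean better connectivity. The largest eigenvalue, 5, is at most the vertex count 5.

1.5858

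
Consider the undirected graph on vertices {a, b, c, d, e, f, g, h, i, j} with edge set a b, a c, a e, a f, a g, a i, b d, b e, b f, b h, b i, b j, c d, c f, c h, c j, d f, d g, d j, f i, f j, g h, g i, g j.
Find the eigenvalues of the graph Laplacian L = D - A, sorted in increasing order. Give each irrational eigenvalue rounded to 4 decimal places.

[0, 1.8120, 2.9245, 3.5415, 4.8271, 5.6982, 6, 6.6927, 7.5928, 8.9111]

With the vertex order [a, b, c, d, e, f, g, h, i, j], the degrees are [6, 7, 5, 5, 2, 6, 5, 3, 4, 5], giving D = diag(6, 7, 5, 5, 2, 6, 5, 3, 4, 5) and L = D - A. The multiplicity of 0 as a Laplacian eigenvalue equals the number of connected components. The largest eigenvalue, 8.9111, is at most the vertex count 10. There is one zero in the spectrum, matching the 1 component.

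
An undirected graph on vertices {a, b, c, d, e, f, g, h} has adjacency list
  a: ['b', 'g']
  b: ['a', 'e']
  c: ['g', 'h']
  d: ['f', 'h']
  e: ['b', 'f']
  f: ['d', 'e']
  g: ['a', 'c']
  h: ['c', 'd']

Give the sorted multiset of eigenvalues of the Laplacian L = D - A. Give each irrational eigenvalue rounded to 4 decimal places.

Reading degrees in the order [a, b, c, d, e, f, g, h] gives [2, 2, 2, 2, 2, 2, 2, 2]; set D = diag(2, 2, 2, 2, 2, 2, 2, 2) and form L = D - A. The multiplicity of 0 as a Laplacian eigenvalue equals the number of connected components.

[0, 0.5858, 0.5858, 2, 2, 3.4142, 3.4142, 4]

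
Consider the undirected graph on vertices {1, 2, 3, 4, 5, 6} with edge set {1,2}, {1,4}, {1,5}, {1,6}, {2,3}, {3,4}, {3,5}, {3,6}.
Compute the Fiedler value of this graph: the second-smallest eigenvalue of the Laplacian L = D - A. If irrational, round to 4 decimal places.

Each diagonal entry of L is the vertex degree and each off-diagonal entry is -1 where an edge is present, 0 otherwise; in the order [1, 2, 3, 4, 5, 6] the diagonal is [4, 2, 4, 2, 2, 2]. The sorted Laplacian eigenvalues are [0, 2, 2, 2, 4, 6]; the algebraic connectivity is the second entry, 2. The eigenvalues sum to 16, which equals trace(L) = 2|E|.

2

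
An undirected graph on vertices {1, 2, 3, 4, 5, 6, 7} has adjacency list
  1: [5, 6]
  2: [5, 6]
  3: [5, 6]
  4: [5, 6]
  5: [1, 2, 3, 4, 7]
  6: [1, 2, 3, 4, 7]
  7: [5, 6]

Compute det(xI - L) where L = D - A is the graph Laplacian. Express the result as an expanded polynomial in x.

Each diagonal entry of L is the vertex degree and each off-diagonal entry is -1 where an edge is present, 0 otherwise; in the order [1, 2, 3, 4, 5, 6, 7] the diagonal is [2, 2, 2, 2, 5, 5, 2]. The eigenvalues of L are [0, 2, 2, 2, 2, 5, 7]; the characteristic polynomial is the product of (x - lambda_i), which multiplies out to x^7 - 20x^6 + 155x^5 - 600x^4 + 1240x^3 - 1312x^2 + 560x. Since p(0) = det(-L) = 0, x divides p(x). The eigenvalues sum to 20, which equals trace(L) = 2|E|.

x^7 - 20x^6 + 155x^5 - 600x^4 + 1240x^3 - 1312x^2 + 560x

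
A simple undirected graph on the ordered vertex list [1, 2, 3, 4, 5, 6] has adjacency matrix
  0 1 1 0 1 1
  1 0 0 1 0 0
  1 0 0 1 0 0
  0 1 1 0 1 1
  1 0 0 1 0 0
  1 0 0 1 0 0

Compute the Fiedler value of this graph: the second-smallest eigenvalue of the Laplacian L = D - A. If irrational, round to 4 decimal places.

2

Each diagonal entry of L is the vertex degree and each off-diagonal entry is -1 where an edge is present, 0 otherwise; in the order [1, 2, 3, 4, 5, 6] the diagonal is [4, 2, 2, 4, 2, 2]. The sorted Laplacian eigenvalues are [0, 2, 2, 2, 4, 6]; the algebraic connectivity is the second entry, 2. The eigenvalues sum to 16, which equals trace(L) = 2|E|. There is one zero in the spectrum, matching the 1 component.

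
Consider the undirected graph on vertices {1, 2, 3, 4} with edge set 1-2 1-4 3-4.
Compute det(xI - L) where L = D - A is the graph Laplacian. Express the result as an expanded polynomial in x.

Each diagonal entry of L is the vertex degree and each off-diagonal entry is -1 where an edge is present, 0 otherwise; in the order [1, 2, 3, 4] the diagonal is [2, 1, 1, 2]. L has integer entries, so p(x) = det(xI - L) has integer coefficients. Expanding the determinant yields x^4 - 6x^3 + 10x^2 - 4x. The coefficient of x^3 equals -trace(L) = -6, matching the sum of degrees.

x^4 - 6x^3 + 10x^2 - 4x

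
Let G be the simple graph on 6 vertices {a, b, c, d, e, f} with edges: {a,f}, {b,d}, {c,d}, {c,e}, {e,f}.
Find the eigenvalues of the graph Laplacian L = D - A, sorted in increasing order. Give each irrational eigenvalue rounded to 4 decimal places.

[0, 0.2679, 1, 2, 3, 3.7321]

With the vertex order [a, b, c, d, e, f], the degrees are [1, 1, 2, 2, 2, 2], giving D = diag(1, 1, 2, 2, 2, 2) and L = D - A. L is symmetric positive semidefinite, so every eigenvalue is real and nonnegative. The single zero eigenvalue shows the graph is connected. The eigenvalues sum to 10, which equals trace(L) = 2|E|.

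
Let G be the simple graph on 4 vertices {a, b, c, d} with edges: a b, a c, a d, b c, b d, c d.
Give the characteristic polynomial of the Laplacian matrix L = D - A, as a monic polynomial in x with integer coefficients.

x^4 - 12x^3 + 48x^2 - 64x

Each diagonal entry of L is the vertex degree and each off-diagonal entry is -1 where an edge is present, 0 otherwise; in the order [a, b, c, d] the diagonal is [3, 3, 3, 3]. L has integer entries, so p(x) = det(xI - L) has integer coefficients. Expanding the determinant yields x^4 - 12x^3 + 48x^2 - 64x. The constant term is 0 because L is singular (the all-ones vector lies in its kernel). There is one zero in the spectrum, matching the 1 component.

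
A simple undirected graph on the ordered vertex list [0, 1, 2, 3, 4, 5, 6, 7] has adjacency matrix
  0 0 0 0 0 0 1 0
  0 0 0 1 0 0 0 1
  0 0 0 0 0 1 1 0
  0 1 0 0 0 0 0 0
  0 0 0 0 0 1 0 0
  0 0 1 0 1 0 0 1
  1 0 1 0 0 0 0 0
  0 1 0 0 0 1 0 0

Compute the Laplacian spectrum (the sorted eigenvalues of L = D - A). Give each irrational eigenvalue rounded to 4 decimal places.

Reading degrees in the order [0, 1, 2, 3, 4, 5, 6, 7] gives [1, 2, 2, 1, 1, 3, 2, 2]; set D = diag(1, 2, 2, 1, 1, 3, 2, 2) and form L = D - A. Since every row of L sums to 0, the all-ones vector is in the kernel and 0 is an eigenvalue. There is one zero in the spectrum, matching the 1 component. By the matrix-tree theorem the graph has (1/8) * product of the nonzero eigenvalues = 1 spanning tree.

[0, 0.1981, 0.4915, 1.3204, 1.5550, 2.8258, 3.2470, 4.3623]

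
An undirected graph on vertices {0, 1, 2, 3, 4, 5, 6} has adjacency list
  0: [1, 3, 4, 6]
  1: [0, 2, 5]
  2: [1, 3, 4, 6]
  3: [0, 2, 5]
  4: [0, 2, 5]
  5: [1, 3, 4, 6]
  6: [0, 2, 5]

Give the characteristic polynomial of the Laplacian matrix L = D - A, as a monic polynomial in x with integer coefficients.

Reading degrees in the order [0, 1, 2, 3, 4, 5, 6] gives [4, 3, 4, 3, 3, 4, 3]; set D = diag(4, 3, 4, 3, 3, 4, 3) and form L = D - A. The eigenvalues of L are [0, 3, 3, 3, 4, 4, 7]; the characteristic polynomial is the product of (x - lambda_i), which multiplies out to x^7 - 24x^6 + 234x^5 - 1192x^4 + 3357x^3 - 4968x^2 + 3024x. The constant term is 0 because L is singular (the all-ones vector lies in its kernel). The eigenvalues sum to 24, which equals trace(L) = 2|E|. By the matrix-tree theorem the graph has (1/7) * product of the nonzero eigenvalues = 432 spanning trees.

x^7 - 24x^6 + 234x^5 - 1192x^4 + 3357x^3 - 4968x^2 + 3024x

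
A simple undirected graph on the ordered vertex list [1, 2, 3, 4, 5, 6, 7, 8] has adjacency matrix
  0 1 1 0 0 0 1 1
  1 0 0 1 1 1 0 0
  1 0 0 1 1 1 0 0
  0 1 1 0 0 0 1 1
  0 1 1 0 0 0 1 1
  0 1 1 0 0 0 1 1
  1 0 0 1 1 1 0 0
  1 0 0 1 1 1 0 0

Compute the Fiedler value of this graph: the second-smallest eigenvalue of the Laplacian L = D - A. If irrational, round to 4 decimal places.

With the vertex order [1, 2, 3, 4, 5, 6, 7, 8], the degrees are [4, 4, 4, 4, 4, 4, 4, 4], giving D = diag(4, 4, 4, 4, 4, 4, 4, 4) and L = D - A. The sorted Laplacian eigenvalues are [0, 4, 4, 4, 4, 4, 4, 8]; the algebraic connectivity is the second entry, 4. The largest eigenvalue, 8, is at most the vertex count 8.

4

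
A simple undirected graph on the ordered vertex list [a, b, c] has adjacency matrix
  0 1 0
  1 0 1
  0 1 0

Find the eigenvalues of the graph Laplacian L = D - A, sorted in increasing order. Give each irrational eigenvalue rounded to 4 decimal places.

[0, 1, 3]

Each diagonal entry of L is the vertex degree and each off-diagonal entry is -1 where an edge is present, 0 otherwise; in the order [a, b, c] the diagonal is [1, 2, 1]. Since every row of L sums to 0, the all-ones vector is in the kernel and 0 is an eigenvalue.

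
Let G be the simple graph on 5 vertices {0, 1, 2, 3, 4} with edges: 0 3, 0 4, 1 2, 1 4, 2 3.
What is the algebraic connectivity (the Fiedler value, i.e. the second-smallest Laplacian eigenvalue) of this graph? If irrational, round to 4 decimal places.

1.3820

Each diagonal entry of L is the vertex degree and each off-diagonal entry is -1 where an edge is present, 0 otherwise; in the order [0, 1, 2, 3, 4] the diagonal is [2, 2, 2, 2, 2]. The sorted Laplacian eigenvalues are [0, 1.3820, 1.3820, 3.6180, 3.6180]; the algebraic connectivity is the second entry, 1.3820. The eigenvalues sum to 10, which equals trace(L) = 2|E|.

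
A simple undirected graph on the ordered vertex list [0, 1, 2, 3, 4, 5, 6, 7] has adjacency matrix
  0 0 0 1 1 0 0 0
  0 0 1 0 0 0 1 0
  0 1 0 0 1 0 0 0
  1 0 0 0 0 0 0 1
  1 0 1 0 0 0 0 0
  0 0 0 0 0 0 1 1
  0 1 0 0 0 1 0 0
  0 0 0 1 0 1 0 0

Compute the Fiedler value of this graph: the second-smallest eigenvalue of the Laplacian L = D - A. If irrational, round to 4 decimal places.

With the vertex order [0, 1, 2, 3, 4, 5, 6, 7], the degrees are [2, 2, 2, 2, 2, 2, 2, 2], giving D = diag(2, 2, 2, 2, 2, 2, 2, 2) and L = D - A. Computing the eigenvalues of L and sorting gives [0, 0.5858, 0.5858, 2, 2, 3.4142, 3.4142, 4]. The Fiedler value lambda_2 = 0.5858 is strictly positive, so the graph is connected. The eigenvalues sum to 16, which equals trace(L) = 2|E|. There is one zero in the spectrum, matching the 1 component.

0.5858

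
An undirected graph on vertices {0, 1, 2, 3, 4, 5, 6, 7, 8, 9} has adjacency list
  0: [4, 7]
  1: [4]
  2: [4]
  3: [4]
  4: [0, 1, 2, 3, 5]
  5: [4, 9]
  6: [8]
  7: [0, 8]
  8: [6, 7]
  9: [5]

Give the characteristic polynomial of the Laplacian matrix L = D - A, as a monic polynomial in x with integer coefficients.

With the vertex order [0, 1, 2, 3, 4, 5, 6, 7, 8, 9], the degrees are [2, 1, 1, 1, 5, 2, 1, 2, 2, 1], giving D = diag(2, 1, 1, 1, 5, 2, 1, 2, 2, 1) and L = D - A. Computing det(xI - L) by cofactor expansion (or equivalently via sum-over-permutations) gives x^10 - 18x^9 + 130x^8 - 496x^7 + 1101x^6 - 1470x^5 + 1174x^4 - 534x^3 + 122x^2 - 10x. Since p(0) = det(-L) = 0, x divides p(x). The eigenvalues sum to 18, which equals trace(L) = 2|E|. There is one zero in the spectrum, matching the 1 component.

x^10 - 18x^9 + 130x^8 - 496x^7 + 1101x^6 - 1470x^5 + 1174x^4 - 534x^3 + 122x^2 - 10x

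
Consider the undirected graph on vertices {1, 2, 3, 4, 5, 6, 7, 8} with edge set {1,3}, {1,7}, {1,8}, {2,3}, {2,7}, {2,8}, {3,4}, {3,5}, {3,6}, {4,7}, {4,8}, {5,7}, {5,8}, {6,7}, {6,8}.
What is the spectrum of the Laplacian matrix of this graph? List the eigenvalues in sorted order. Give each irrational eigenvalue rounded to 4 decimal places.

[0, 3, 3, 3, 3, 5, 5, 8]

With the vertex order [1, 2, 3, 4, 5, 6, 7, 8], the degrees are [3, 3, 5, 3, 3, 3, 5, 5], giving D = diag(3, 3, 5, 3, 3, 3, 5, 5) and L = D - A. The multiplicity of 0 as a Laplacian eigenvalue equals the number of connected components. The single zero eigenvalue shows the graph is connected. By the matrix-tree theorem the graph has (1/8) * product of the nonzero eigenvalues = 2025 spanning trees. The largest eigenvalue, 8, is at most the vertex count 8.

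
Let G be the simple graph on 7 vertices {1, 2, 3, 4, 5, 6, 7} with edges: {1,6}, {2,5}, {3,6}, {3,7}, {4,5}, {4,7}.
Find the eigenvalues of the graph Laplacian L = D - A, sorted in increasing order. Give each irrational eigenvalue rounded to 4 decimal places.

Reading degrees in the order [1, 2, 3, 4, 5, 6, 7] gives [1, 1, 2, 2, 2, 2, 2]; set D = diag(1, 1, 2, 2, 2, 2, 2) and form L = D - A. Since every row of L sums to 0, the all-ones vector is in the kernel and 0 is an eigenvalue. The eigenvalues sum to 12, which equals trace(L) = 2|E|.

[0, 0.1981, 0.7530, 1.5550, 2.4450, 3.2470, 3.8019]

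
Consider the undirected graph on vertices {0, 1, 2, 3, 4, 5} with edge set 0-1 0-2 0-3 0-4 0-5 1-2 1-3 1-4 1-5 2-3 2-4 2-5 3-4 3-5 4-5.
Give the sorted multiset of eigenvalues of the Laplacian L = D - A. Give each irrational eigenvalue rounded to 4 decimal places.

Reading degrees in the order [0, 1, 2, 3, 4, 5] gives [5, 5, 5, 5, 5, 5]; set D = diag(5, 5, 5, 5, 5, 5) and form L = D - A. L is symmetric positive semidefinite, so every eigenvalue is real and nonnegative. The eigenvalues sum to 30, which equals trace(L) = 2|E|.

[0, 6, 6, 6, 6, 6]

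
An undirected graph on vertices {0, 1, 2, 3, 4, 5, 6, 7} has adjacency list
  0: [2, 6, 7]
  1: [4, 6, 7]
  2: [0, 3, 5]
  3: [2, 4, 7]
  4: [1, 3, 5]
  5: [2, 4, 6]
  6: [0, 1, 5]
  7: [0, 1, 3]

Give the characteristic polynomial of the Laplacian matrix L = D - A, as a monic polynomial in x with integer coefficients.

x^8 - 24x^7 + 240x^6 - 1296x^5 + 4080x^4 - 7488x^3 + 7424x^2 - 3072x

Each diagonal entry of L is the vertex degree and each off-diagonal entry is -1 where an edge is present, 0 otherwise; in the order [0, 1, 2, 3, 4, 5, 6, 7] the diagonal is [3, 3, 3, 3, 3, 3, 3, 3]. Computing det(xI - L) by cofactor expansion (or equivalently via sum-over-permutations) gives x^8 - 24x^7 + 240x^6 - 1296x^5 + 4080x^4 - 7488x^3 + 7424x^2 - 3072x. The constant term is 0 because L is singular (the all-ones vector lies in its kernel). By the matrix-tree theorem the graph has (1/8) * product of the nonzero eigenvalues = 384 spanning trees.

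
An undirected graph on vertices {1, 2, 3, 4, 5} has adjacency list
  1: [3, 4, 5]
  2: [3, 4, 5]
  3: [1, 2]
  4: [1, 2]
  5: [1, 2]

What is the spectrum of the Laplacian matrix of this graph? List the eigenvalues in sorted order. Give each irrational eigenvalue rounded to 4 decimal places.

[0, 2, 2, 3, 5]

Each diagonal entry of L is the vertex degree and each off-diagonal entry is -1 where an edge is present, 0 otherwise; in the order [1, 2, 3, 4, 5] the diagonal is [3, 3, 2, 2, 2]. Diagonalising L (or applying a numerical eigensolver to the 5x5 matrix) gives the spectrum above. The single zero eigenvalue shows the graph is connected. By the matrix-tree theorem the graph has (1/5) * product of the nonzero eigenvalues = 12 spanning trees. The eigenvalues sum to 12, which equals trace(L) = 2|E|.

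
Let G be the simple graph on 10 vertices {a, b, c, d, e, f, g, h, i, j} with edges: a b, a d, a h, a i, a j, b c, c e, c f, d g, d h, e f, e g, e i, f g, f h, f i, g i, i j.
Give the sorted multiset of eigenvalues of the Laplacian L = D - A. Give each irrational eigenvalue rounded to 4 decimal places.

[0, 1.4048, 1.6708, 1.8941, 3.3021, 3.9220, 5.1815, 5.5282, 6.2368, 6.8596]

Each diagonal entry of L is the vertex degree and each off-diagonal entry is -1 where an edge is present, 0 otherwise; in the order [a, b, c, d, e, f, g, h, i, j] the diagonal is [5, 2, 3, 3, 4, 5, 4, 3, 5, 2]. L is symmetric positive semidefinite, so every eigenvalue is real and nonnegative. The largest eigenvalue, 6.8596, is at most the vertex count 10.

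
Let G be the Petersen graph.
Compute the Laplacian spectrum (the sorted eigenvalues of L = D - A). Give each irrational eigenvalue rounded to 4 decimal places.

[0, 2, 2, 2, 2, 2, 5, 5, 5, 5]

The graph has 10 vertices and degree multiset [3, 3, 3, 3, 3, 3, 3, 3, 3, 3]; D is the diagonal matrix of degrees and L = D - A. Since every row of L sums to 0, the all-ones vector is in the kernel and 0 is an eigenvalue.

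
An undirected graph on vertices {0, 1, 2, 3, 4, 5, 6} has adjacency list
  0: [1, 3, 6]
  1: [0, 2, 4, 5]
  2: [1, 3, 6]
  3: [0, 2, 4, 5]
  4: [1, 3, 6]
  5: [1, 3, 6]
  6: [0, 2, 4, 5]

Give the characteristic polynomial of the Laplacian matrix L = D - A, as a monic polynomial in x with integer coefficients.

x^7 - 24x^6 + 234x^5 - 1192x^4 + 3357x^3 - 4968x^2 + 3024x

Each diagonal entry of L is the vertex degree and each off-diagonal entry is -1 where an edge is present, 0 otherwise; in the order [0, 1, 2, 3, 4, 5, 6] the diagonal is [3, 4, 3, 4, 3, 3, 4]. The eigenvalues of L are [0, 3, 3, 3, 4, 4, 7]; the characteristic polynomial is the product of (x - lambda_i), which multiplies out to x^7 - 24x^6 + 234x^5 - 1192x^4 + 3357x^3 - 4968x^2 + 3024x. Since p(0) = det(-L) = 0, x divides p(x). There is one zero in the spectrum, matching the 1 component. The largest eigenvalue, 7, is at most the vertex count 7.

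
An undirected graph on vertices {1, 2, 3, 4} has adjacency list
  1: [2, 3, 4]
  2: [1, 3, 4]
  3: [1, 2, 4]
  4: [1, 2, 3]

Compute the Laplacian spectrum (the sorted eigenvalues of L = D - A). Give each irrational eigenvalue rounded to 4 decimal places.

With the vertex order [1, 2, 3, 4], the degrees are [3, 3, 3, 3], giving D = diag(3, 3, 3, 3) and L = D - A. The multiplicity of 0 as a Laplacian eigenvalue equals the number of connected components. By the matrix-tree theorem the graph has (1/4) * product of the nonzero eigenvalues = 16 spanning trees.

[0, 4, 4, 4]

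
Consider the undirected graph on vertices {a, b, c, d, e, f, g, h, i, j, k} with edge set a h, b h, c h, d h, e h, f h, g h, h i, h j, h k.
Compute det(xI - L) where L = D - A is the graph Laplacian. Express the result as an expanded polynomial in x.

x^11 - 20x^10 + 135x^9 - 480x^8 + 1050x^7 - 1512x^6 + 1470x^5 - 960x^4 + 405x^3 - 100x^2 + 11x

Each diagonal entry of L is the vertex degree and each off-diagonal entry is -1 where an edge is present, 0 otherwise; in the order [a, b, c, d, e, f, g, h, i, j, k] the diagonal is [1, 1, 1, 1, 1, 1, 1, 10, 1, 1, 1]. L has integer entries, so p(x) = det(xI - L) has integer coefficients. Expanding the determinant yields x^11 - 20x^10 + 135x^9 - 480x^8 + 1050x^7 - 1512x^6 + 1470x^5 - 960x^4 + 405x^3 - 100x^2 + 11x. The constant term is 0 because L is singular (the all-ones vector lies in its kernel).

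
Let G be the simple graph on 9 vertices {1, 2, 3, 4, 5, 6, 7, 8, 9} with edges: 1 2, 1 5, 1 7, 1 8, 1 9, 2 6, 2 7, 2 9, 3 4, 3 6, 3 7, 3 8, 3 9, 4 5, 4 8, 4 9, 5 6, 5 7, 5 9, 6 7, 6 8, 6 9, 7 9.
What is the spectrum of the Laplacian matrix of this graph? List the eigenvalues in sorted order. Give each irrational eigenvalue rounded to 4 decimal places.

Reading degrees in the order [1, 2, 3, 4, 5, 6, 7, 8, 9] gives [5, 4, 5, 4, 5, 6, 6, 4, 7]; set D = diag(5, 4, 5, 4, 5, 6, 6, 4, 7) and form L = D - A. Diagonalising L (or applying a numerical eigensolver to the 9x9 matrix) gives the spectrum above. The single zero eigenvalue shows the graph is connected. By the matrix-tree theorem the graph has (1/9) * product of the nonzero eigenvalues = 86685 spanning trees.

[0, 2.8912, 4.1452, 4.6605, 5, 5.9276, 7.3845, 7.6679, 8.3231]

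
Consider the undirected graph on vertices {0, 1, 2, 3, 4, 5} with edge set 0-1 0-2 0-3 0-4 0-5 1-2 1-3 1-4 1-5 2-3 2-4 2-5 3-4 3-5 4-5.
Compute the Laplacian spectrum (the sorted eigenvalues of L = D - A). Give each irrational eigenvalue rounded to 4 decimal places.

Each diagonal entry of L is the vertex degree and each off-diagonal entry is -1 where an edge is present, 0 otherwise; in the order [0, 1, 2, 3, 4, 5] the diagonal is [5, 5, 5, 5, 5, 5]. L is symmetric positive semidefinite, so every eigenvalue is real and nonnegative. The eigenvalues sum to 30, which equals trace(L) = 2|E|.

[0, 6, 6, 6, 6, 6]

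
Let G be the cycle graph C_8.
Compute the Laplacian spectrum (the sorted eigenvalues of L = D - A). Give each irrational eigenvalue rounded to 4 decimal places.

[0, 0.5858, 0.5858, 2, 2, 3.4142, 3.4142, 4]

The graph has 8 vertices and degree multiset [2, 2, 2, 2, 2, 2, 2, 2]; D is the diagonal matrix of degrees and L = D - A. Since every row of L sums to 0, the all-ones vector is in the kernel and 0 is an eigenvalue.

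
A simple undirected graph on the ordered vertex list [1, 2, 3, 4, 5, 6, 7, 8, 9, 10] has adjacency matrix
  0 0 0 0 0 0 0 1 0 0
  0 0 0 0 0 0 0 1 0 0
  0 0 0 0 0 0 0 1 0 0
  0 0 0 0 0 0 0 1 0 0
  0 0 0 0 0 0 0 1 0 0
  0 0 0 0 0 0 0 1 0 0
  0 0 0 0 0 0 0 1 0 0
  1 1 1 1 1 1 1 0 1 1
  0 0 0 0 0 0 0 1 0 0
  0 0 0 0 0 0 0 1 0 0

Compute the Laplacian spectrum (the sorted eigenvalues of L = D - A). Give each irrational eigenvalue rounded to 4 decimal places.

Reading degrees in the order [1, 2, 3, 4, 5, 6, 7, 8, 9, 10] gives [1, 1, 1, 1, 1, 1, 1, 9, 1, 1]; set D = diag(1, 1, 1, 1, 1, 1, 1, 9, 1, 1) and form L = D - A. Diagonalising L (or applying a numerical eigensolver to the 10x10 matrix) gives the spectrum above. The single zero eigenvalue shows the graph is connected.

[0, 1, 1, 1, 1, 1, 1, 1, 1, 10]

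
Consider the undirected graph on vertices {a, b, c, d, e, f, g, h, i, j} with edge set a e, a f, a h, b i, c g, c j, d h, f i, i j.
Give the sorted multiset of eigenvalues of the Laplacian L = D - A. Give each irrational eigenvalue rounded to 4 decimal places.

[0, 0.1378, 0.4258, 0.6323, 1.3282, 1.5820, 2.3435, 3.0242, 3.9923, 4.5340]

With the vertex order [a, b, c, d, e, f, g, h, i, j], the degrees are [3, 1, 2, 1, 1, 2, 1, 2, 3, 2], giving D = diag(3, 1, 2, 1, 1, 2, 1, 2, 3, 2) and L = D - A. Since every row of L sums to 0, the all-ones vector is in the kernel and 0 is an eigenvalue. By the matrix-tree theorem the graph has (1/10) * product of the nonzero eigenvalues = 1 spanning tree.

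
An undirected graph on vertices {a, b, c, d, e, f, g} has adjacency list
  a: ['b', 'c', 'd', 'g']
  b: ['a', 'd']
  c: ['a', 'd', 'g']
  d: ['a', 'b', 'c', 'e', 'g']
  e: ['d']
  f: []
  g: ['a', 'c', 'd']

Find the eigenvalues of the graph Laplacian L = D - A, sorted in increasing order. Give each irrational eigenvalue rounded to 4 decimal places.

Reading degrees in the order [a, b, c, d, e, f, g] gives [4, 2, 3, 5, 1, 0, 3]; set D = diag(4, 2, 3, 5, 1, 0, 3) and form L = D - A. Since every row of L sums to 0, the all-ones vector is in the kernel and 0 is an eigenvalue. The 2 zero eigenvalues correspond to the 2 connected components.

[0, 0, 1, 2, 4, 5, 6]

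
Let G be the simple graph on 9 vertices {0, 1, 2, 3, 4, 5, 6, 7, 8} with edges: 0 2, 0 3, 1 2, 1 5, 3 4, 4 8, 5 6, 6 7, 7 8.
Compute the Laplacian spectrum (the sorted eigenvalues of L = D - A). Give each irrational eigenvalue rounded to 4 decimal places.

Reading degrees in the order [0, 1, 2, 3, 4, 5, 6, 7, 8] gives [2, 2, 2, 2, 2, 2, 2, 2, 2]; set D = diag(2, 2, 2, 2, 2, 2, 2, 2, 2) and form L = D - A. L is symmetric positive semidefinite, so every eigenvalue is real and nonnegative. By the matrix-tree theorem the graph has (1/9) * product of the nonzero eigenvalues = 9 spanning trees.

[0, 0.4679, 0.4679, 1.6527, 1.6527, 3, 3, 3.8794, 3.8794]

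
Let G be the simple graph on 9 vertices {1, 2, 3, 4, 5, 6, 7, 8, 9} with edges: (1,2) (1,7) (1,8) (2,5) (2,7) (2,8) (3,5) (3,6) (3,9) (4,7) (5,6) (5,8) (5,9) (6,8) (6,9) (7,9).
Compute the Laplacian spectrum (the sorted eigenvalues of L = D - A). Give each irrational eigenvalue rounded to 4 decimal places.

[0, 0.7626, 1.6262, 3.4014, 4.0811, 4.4114, 5.5145, 5.7661, 6.4367]

Reading degrees in the order [1, 2, 3, 4, 5, 6, 7, 8, 9] gives [3, 4, 3, 1, 5, 4, 4, 4, 4]; set D = diag(3, 4, 3, 1, 5, 4, 4, 4, 4) and form L = D - A. Since every row of L sums to 0, the all-ones vector is in the kernel and 0 is an eigenvalue. There is one zero in the spectrum, matching the 1 component.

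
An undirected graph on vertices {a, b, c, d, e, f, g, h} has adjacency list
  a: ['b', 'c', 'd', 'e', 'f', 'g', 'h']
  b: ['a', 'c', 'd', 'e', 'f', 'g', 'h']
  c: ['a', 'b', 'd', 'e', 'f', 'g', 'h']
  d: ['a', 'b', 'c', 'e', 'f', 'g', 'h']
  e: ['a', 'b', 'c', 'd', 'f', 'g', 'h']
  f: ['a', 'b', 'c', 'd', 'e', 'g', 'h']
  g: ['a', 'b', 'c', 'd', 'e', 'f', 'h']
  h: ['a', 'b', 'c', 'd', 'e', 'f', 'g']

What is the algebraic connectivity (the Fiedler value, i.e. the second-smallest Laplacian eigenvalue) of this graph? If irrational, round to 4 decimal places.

8

Each diagonal entry of L is the vertex degree and each off-diagonal entry is -1 where an edge is present, 0 otherwise; in the order [a, b, c, d, e, f, g, h] the diagonal is [7, 7, 7, 7, 7, 7, 7, 7]. Computing the eigenvalues of L and sorting gives [0, 8, 8, 8, 8, 8, 8, 8]. The Fiedler value lambda_2 = 8 is strictly positive, so the graph is connected. The eigenvalues sum to 56, which equals trace(L) = 2|E|.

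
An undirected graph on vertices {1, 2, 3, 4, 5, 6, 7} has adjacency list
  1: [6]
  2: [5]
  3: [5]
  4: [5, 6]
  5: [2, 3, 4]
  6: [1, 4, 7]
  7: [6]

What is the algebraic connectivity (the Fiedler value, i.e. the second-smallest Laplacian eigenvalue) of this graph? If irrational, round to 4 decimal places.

0.2679

Each diagonal entry of L is the vertex degree and each off-diagonal entry is -1 where an edge is present, 0 otherwise; in the order [1, 2, 3, 4, 5, 6, 7] the diagonal is [1, 1, 1, 2, 3, 3, 1]. Computing the eigenvalues of L and sorting gives [0, 0.2679, 1, 1, 1.5858, 3.7321, 4.4142]. The Fiedler value lambda_2 = 0.2679 is strictly positive, so the graph is connected. There is one zero in the spectrum, matching the 1 component.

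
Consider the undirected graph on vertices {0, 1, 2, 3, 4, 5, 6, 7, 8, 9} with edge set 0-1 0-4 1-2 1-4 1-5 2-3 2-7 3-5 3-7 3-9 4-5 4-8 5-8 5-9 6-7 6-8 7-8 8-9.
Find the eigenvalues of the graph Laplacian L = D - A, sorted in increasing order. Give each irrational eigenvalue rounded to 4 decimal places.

With the vertex order [0, 1, 2, 3, 4, 5, 6, 7, 8, 9], the degrees are [2, 4, 3, 4, 4, 5, 2, 4, 5, 3], giving D = diag(2, 4, 3, 4, 4, 5, 2, 4, 5, 3) and L = D - A. The multiplicity of 0 as a Laplacian eigenvalue equals the number of connected components. The single zero eigenvalue shows the graph is connected. By the matrix-tree theorem the graph has (1/10) * product of the nonzero eigenvalues = 6924 spanning trees. There is one zero in the spectrum, matching the 1 component.

[0, 1.0751, 1.7990, 2.2188, 3.4730, 4.2938, 4.8250, 5.3771, 6.0855, 6.8526]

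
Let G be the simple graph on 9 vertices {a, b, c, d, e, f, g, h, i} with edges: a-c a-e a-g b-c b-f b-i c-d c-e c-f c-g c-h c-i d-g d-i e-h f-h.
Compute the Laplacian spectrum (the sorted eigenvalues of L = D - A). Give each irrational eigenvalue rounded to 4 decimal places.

Reading degrees in the order [a, b, c, d, e, f, g, h, i] gives [3, 3, 8, 3, 3, 3, 3, 3, 3]; set D = diag(3, 3, 8, 3, 3, 3, 3, 3, 3) and form L = D - A. L is symmetric positive semidefinite, so every eigenvalue is real and nonnegative. The single zero eigenvalue shows the graph is connected. By the matrix-tree theorem the graph has (1/9) * product of the nonzero eigenvalues = 2205 spanning trees. There is one zero in the spectrum, matching the 1 component.

[0, 1.5858, 1.5858, 3, 3, 4.4142, 4.4142, 5, 9]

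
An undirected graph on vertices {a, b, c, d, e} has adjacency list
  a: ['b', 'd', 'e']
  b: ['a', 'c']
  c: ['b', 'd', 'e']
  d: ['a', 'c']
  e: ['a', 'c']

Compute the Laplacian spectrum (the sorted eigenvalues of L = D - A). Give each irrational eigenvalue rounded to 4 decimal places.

Reading degrees in the order [a, b, c, d, e] gives [3, 2, 3, 2, 2]; set D = diag(3, 2, 3, 2, 2) and form L = D - A. Since every row of L sums to 0, the all-ones vector is in the kernel and 0 is an eigenvalue. By the matrix-tree theorem the graph has (1/5) * product of the nonzero eigenvalues = 12 spanning trees.

[0, 2, 2, 3, 5]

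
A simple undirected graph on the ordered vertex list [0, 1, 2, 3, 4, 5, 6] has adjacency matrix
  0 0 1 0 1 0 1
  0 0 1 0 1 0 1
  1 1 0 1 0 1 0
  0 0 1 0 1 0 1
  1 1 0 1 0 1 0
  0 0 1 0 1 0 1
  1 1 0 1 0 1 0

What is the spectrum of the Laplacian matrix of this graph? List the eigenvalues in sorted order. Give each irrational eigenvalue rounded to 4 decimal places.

Reading degrees in the order [0, 1, 2, 3, 4, 5, 6] gives [3, 3, 4, 3, 4, 3, 4]; set D = diag(3, 3, 4, 3, 4, 3, 4) and form L = D - A. L is symmetric positive semidefinite, so every eigenvalue is real and nonnegative. The largest eigenvalue, 7, is at most the vertex count 7. By the matrix-tree theorem the graph has (1/7) * product of the nonzero eigenvalues = 432 spanning trees.

[0, 3, 3, 3, 4, 4, 7]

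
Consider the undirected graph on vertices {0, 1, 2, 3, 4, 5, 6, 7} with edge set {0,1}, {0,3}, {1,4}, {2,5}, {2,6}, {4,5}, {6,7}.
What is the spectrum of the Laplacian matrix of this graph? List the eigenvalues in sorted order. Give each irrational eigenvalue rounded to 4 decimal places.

Reading degrees in the order [0, 1, 2, 3, 4, 5, 6, 7] gives [2, 2, 2, 1, 2, 2, 2, 1]; set D = diag(2, 2, 2, 1, 2, 2, 2, 1) and form L = D - A. Since every row of L sums to 0, the all-ones vector is in the kernel and 0 is an eigenvalue. The single zero eigenvalue shows the graph is connected. The largest eigenvalue, 3.8478, is at most the vertex count 8.

[0, 0.1522, 0.5858, 1.2346, 2, 2.7654, 3.4142, 3.8478]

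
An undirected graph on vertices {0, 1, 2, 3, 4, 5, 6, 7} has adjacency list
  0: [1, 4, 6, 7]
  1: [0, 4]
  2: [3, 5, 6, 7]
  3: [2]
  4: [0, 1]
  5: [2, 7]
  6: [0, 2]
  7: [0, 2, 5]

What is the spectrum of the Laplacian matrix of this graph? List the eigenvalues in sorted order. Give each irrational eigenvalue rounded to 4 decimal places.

[0, 0.5075, 1.1373, 1.7550, 3, 3.3198, 4.6380, 5.6424]

Each diagonal entry of L is the vertex degree and each off-diagonal entry is -1 where an edge is present, 0 otherwise; in the order [0, 1, 2, 3, 4, 5, 6, 7] the diagonal is [4, 2, 4, 1, 2, 2, 2, 3]. L is symmetric positive semidefinite, so every eigenvalue is real and nonnegative. The largest eigenvalue, 5.6424, is at most the vertex count 8. By the matrix-tree theorem the graph has (1/8) * product of the nonzero eigenvalues = 33 spanning trees.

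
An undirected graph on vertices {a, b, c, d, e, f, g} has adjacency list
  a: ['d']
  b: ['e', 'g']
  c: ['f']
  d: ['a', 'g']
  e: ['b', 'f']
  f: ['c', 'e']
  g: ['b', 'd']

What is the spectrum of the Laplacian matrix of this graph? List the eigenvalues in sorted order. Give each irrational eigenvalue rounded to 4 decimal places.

With the vertex order [a, b, c, d, e, f, g], the degrees are [1, 2, 1, 2, 2, 2, 2], giving D = diag(1, 2, 1, 2, 2, 2, 2) and L = D - A. L is symmetric positive semidefinite, so every eigenvalue is real and nonnegative. The single zero eigenvalue shows the graph is connected. By the matrix-tree theorem the graph has (1/7) * product of the nonzero eigenvalues = 1 spanning tree.

[0, 0.1981, 0.7530, 1.5550, 2.4450, 3.2470, 3.8019]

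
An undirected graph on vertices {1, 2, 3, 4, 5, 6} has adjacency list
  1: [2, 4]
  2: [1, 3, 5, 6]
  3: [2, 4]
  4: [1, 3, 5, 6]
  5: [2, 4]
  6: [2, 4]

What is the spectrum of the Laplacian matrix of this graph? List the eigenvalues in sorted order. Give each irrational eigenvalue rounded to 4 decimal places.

Each diagonal entry of L is the vertex degree and each off-diagonal entry is -1 where an edge is present, 0 otherwise; in the order [1, 2, 3, 4, 5, 6] the diagonal is [2, 4, 2, 4, 2, 2]. L is symmetric positive semidefinite, so every eigenvalue is real and nonnegative. By the matrix-tree theorem the graph has (1/6) * product of the nonzero eigenvalues = 32 spanning trees.

[0, 2, 2, 2, 4, 6]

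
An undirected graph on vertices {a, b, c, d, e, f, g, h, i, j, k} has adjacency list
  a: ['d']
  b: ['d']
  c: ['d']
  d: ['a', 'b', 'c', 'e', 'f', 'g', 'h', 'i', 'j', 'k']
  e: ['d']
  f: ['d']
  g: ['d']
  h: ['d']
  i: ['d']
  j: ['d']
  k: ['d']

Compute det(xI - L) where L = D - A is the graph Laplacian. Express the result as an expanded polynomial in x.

x^11 - 20x^10 + 135x^9 - 480x^8 + 1050x^7 - 1512x^6 + 1470x^5 - 960x^4 + 405x^3 - 100x^2 + 11x

Reading degrees in the order [a, b, c, d, e, f, g, h, i, j, k] gives [1, 1, 1, 10, 1, 1, 1, 1, 1, 1, 1]; set D = diag(1, 1, 1, 10, 1, 1, 1, 1, 1, 1, 1) and form L = D - A. The eigenvalues of L are [0, 1, 1, 1, 1, 1, 1, 1, 1, 1, 11]; the characteristic polynomial is the product of (x - lambda_i), which multiplies out to x^11 - 20x^10 + 135x^9 - 480x^8 + 1050x^7 - 1512x^6 + 1470x^5 - 960x^4 + 405x^3 - 100x^2 + 11x. The coefficient of x^10 equals -trace(L) = -20, matching the sum of degrees. The eigenvalues sum to 20, which equals trace(L) = 2|E|. By the matrix-tree theorem the graph has (1/11) * product of the nonzero eigenvalues = 1 spanning tree.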